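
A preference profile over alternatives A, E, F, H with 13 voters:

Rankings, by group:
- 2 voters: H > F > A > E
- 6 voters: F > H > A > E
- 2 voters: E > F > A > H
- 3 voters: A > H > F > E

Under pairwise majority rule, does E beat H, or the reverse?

H

Ballots ranking E above H: 2.
Ballots ranking H above E: 13 − 2 = 11.
H wins the head-to-head 11–2.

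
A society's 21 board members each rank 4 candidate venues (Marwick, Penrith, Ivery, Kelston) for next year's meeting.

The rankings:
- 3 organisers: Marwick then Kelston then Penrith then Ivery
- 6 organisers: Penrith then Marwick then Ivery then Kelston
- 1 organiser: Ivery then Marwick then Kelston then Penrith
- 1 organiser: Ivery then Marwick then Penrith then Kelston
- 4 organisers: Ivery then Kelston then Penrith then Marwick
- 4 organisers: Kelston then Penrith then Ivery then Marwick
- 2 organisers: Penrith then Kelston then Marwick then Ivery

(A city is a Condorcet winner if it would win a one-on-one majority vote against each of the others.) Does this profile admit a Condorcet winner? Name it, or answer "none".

Check each pair by majority over 21 ballots:
Marwick vs Penrith: Marwick is ranked higher on 3+1+1 = 5 ballots, Penrith on 16. Penrith wins 16–5.
Marwick vs Ivery: Marwick preferred on 3+6+2 = 11 ballots; Marwick wins 11–10.
Marwick vs Kelston: Marwick is ranked higher on 3+6+1+1 = 11 ballots, Kelston on 10. Marwick wins 11–10.
Penrith vs Ivery: 15 to 6, Penrith.
Penrith vs Kelston: Penrith preferred on 6+1+2 = 9 ballots; Kelston wins 12–9.
Ivery vs Kelston: 6+1+1+4 = 12 for Ivery, 9 for Kelston — Ivery by 12–9.
Each city drops at least one matchup (Marwick loses to Penrith; Penrith loses to Kelston; Ivery loses to Marwick; Kelston loses to Marwick); the cycle Marwick beats Kelston beats Penrith beats Marwick rules out a Condorcet winner.

none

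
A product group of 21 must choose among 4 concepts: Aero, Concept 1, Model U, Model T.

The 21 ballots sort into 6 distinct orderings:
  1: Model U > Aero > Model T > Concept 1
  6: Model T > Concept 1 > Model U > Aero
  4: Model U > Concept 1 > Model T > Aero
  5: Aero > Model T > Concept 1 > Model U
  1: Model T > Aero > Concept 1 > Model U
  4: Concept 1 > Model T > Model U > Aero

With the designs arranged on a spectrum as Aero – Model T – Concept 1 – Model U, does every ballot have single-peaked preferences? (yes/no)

no

Axis positions: Aero=1, Model T=2, Concept 1=3, Model U=4.
Ballot type 1: ranking walks positions 4-1-2-3; Aero is ranked above Concept 1 even though Concept 1 lies between Aero and the peak Model U on the axis — preferences dip and rise again. Not single-peaked.
Ballot type 2 (peak Model T at position 2): ranking walks positions 2-3-4-1, expanding outward from the peak — single-peaked.
Ballot type 3 (peak Model U at position 4): ranking walks positions 4-3-2-1, expanding outward from the peak — single-peaked.
Ballot type 4 (peak Aero at position 1): ranking walks positions 1-2-3-4, expanding outward from the peak — single-peaked.
Ballot type 5 (peak Model T at position 2): ranking walks positions 2-1-3-4, expanding outward from the peak — single-peaked.
Ballot type 6 (peak Concept 1 at position 3): ranking walks positions 3-2-4-1, expanding outward from the peak — single-peaked.
Ballot type 1 violates single-peakedness, so the profile is not single-peaked on this axis.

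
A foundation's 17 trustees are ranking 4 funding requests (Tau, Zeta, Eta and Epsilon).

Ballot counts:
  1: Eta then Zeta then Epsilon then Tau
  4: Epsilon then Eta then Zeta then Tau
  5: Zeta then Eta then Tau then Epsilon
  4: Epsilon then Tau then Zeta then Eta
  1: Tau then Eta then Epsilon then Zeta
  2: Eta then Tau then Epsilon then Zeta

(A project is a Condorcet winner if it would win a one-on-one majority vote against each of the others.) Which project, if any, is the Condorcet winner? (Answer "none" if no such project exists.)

none

Pairwise majorities:
Tau vs Zeta: Zeta wins 10–7.
Tau vs Eta: Eta wins 12–5.
Tau vs Epsilon: Epsilon wins 9–8.
Zeta vs Eta: Zeta, 9–8.
Zeta vs Epsilon: Epsilon wins 11–6.
Eta vs Epsilon: Eta wins 9–8.
Each project drops at least one matchup (Tau loses to Zeta; Zeta loses to Epsilon; Eta loses to Zeta; Epsilon loses to Eta); the cycle Zeta → Eta → Epsilon → Zeta rules out a Condorcet winner.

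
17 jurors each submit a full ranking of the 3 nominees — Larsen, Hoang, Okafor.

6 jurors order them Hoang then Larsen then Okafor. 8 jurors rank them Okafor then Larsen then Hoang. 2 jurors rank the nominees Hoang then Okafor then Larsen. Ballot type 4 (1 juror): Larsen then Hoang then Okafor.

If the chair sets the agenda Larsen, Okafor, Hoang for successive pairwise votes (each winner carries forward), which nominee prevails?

Hoang

Round 1: Larsen vs Okafor — 7–10, Okafor advances.
Round 2: Okafor vs Hoang — 8–9, Hoang advances.
The agenda winner is Hoang.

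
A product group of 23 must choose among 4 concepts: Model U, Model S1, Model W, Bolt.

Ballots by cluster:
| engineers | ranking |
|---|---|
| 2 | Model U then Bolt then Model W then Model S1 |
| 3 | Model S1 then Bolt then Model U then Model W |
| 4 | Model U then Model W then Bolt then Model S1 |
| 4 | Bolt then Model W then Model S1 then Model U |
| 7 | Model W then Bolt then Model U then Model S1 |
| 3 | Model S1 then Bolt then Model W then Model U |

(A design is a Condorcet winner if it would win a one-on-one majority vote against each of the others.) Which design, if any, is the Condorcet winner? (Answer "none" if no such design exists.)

Bolt

Head-to-head results (23 engineers):
Model U vs Model S1: 13 to 10, Model U.
Model U vs Model W: 9 to 14, Model W.
Model U vs Bolt: Bolt wins 17–6.
Model S1 vs Model W: Model S1 preferred on 3+3 = 6 ballots; Model W wins 17–6.
Model S1 vs Bolt: 6 to 17, Bolt.
Model W vs Bolt: Model W is ranked higher on 4+7 = 11 ballots, Bolt on 12. Bolt wins 12–11.
Bolt wins every pairwise contest, so Bolt is the Condorcet winner.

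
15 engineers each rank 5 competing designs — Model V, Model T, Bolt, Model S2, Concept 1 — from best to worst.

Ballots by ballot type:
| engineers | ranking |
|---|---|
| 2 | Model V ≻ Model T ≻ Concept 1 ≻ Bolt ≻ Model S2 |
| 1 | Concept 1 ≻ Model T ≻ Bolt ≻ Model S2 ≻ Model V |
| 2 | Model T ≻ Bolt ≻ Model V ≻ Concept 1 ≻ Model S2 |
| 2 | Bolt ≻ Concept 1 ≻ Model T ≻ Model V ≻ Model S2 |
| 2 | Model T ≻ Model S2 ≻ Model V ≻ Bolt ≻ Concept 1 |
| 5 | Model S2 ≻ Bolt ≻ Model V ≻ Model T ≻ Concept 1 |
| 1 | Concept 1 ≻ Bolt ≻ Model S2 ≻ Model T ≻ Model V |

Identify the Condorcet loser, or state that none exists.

none

Pairwise majorities:
Model V vs Model T: Model T wins 8–7.
Model V vs Bolt: Model V is ranked higher on 2+2 = 4 ballots, Bolt on 11. Bolt wins 11–4.
Model V vs Model S2: Model S2 wins 9–6.
Model V vs Concept 1: Model V is ranked higher on 2+2+2+5 = 11 ballots, Concept 1 on 4. Model V wins 11–4.
Model T vs Bolt: Model T is ranked higher on 2+1+2+2 = 7 ballots, Bolt on 8. Bolt wins 8–7.
Model T vs Model S2: Model T, 9–6.
Model T vs Concept 1: Model T wins 11–4.
Bolt vs Model S2: Bolt preferred on 2+1+2+2+1 = 8 ballots; Bolt wins 8–7.
Bolt vs Concept 1: 11 to 4, Bolt.
Model S2 vs Concept 1: 7 to 8, Concept 1.
Each design has at least one pairwise win (Model V beats Concept 1; Model T beats Model V; Bolt beats Model V; Model S2 beats Model V; Concept 1 beats Model S2) — no Condorcet loser.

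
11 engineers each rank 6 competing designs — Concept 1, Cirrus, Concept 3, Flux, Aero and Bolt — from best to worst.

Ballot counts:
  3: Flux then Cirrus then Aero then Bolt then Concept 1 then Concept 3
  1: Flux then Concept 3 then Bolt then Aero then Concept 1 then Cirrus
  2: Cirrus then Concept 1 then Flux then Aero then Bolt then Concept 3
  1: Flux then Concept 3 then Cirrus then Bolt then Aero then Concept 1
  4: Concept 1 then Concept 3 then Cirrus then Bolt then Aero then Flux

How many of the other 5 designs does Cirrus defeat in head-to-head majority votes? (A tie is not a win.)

Cirrus against each rival (11 engineers):
Cirrus vs Concept 1: Cirrus wins 6–5.
Cirrus vs Concept 3: 3+2 = 5 for Cirrus, 6 for Concept 3 — Concept 3 by 6–5.
Cirrus vs Flux: Cirrus wins 6–5.
Cirrus vs Aero: Cirrus, 10–1.
Cirrus vs Bolt: Cirrus wins 10–1.
Cirrus beats Concept 1, Flux, Aero, Bolt; loses to Concept 3 — 4 pairwise wins.

4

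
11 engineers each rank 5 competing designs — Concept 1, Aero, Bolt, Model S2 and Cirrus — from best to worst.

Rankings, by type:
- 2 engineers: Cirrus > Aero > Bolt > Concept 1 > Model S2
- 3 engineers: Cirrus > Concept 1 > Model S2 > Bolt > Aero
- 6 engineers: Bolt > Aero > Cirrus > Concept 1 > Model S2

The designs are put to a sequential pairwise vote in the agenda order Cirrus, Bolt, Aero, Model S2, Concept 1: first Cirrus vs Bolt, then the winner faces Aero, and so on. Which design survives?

Bolt

Round 1: Cirrus vs Bolt — 5–6, Bolt advances.
Round 2: Bolt vs Aero — 9–2, Bolt advances.
Round 3: Bolt vs Model S2 — 8–3, Bolt advances.
Round 4: Bolt vs Concept 1 — 8–3, Bolt advances.
The agenda winner is Bolt.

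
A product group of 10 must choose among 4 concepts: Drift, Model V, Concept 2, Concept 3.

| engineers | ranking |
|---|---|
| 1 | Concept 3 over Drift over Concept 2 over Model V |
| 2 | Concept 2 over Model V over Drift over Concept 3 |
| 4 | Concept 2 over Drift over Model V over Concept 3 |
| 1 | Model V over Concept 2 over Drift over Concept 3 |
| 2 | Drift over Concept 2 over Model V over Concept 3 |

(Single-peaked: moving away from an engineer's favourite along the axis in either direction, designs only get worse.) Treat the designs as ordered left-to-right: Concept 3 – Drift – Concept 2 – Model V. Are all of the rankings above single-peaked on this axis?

Axis positions: Concept 3=1, Drift=2, Concept 2=3, Model V=4.
Bloc 1 (peak Concept 3 at position 1): ranking walks positions 1-2-3-4, expanding outward from the peak — single-peaked.
Bloc 2 (peak Concept 2 at position 3): ranking walks positions 3-4-2-1, expanding outward from the peak — single-peaked.
Bloc 3 (peak Concept 2 at position 3): ranking walks positions 3-2-4-1, expanding outward from the peak — single-peaked.
Bloc 4 (peak Model V at position 4): ranking walks positions 4-3-2-1, expanding outward from the peak — single-peaked.
Bloc 5 (peak Drift at position 2): ranking walks positions 2-3-4-1, expanding outward from the peak — single-peaked.
Every ranking is single-peaked on this axis.

yes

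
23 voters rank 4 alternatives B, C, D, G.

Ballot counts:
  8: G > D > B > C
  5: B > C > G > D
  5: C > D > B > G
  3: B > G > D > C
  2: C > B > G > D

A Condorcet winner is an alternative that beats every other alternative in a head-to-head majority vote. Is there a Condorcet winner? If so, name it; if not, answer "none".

none

Head-to-head results (23 voters):
B vs C: B is ranked higher on 8+5+3 = 16 ballots, C on 7. B wins 16–7.
B vs D: B preferred on 5+3+2 = 10 ballots; D wins 13–10.
B vs G: B is ranked higher on 5+5+3+2 = 15 ballots, G on 8. B wins 15–8.
C vs D: C preferred on 5+5+2 = 12 ballots; C wins 12–11.
C vs G: 12 to 11, C.
D vs G: 5 to 18, G.
No alternative is unbeaten: B loses to D; C loses to B; D loses to C; G loses to B. In particular B > C > D > B is a majority cycle — no Condorcet winner exists.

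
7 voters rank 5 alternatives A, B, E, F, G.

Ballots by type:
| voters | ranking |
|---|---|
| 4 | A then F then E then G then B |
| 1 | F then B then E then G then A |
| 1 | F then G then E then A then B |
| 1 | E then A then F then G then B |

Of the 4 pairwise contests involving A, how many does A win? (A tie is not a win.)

A against each rival (7 voters):
A vs B: A wins 6–1.
A vs E: 4 to 3, A.
A vs F: 5 to 2, A.
A vs G: A, 5–2.
A beats B, E, F, G — 4 pairwise wins.

4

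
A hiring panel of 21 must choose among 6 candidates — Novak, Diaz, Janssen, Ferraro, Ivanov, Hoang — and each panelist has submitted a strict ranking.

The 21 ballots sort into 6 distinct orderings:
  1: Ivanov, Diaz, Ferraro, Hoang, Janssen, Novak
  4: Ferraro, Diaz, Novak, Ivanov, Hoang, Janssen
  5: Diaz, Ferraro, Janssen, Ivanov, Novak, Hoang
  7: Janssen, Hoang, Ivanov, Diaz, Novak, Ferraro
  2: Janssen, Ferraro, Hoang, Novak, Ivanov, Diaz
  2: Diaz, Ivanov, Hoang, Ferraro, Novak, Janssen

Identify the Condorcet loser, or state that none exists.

Novak

Head-to-head results (21 committee members):
Novak vs Diaz: 2 to 19, Diaz.
Novak vs Janssen: Janssen wins 15–6.
Novak vs Ferraro: Ferraro, 14–7.
Novak–Ivanov: Ivanov 15–6.
Novak vs Hoang: Novak is ranked higher on 4+5 = 9 ballots, Hoang on 12. Hoang wins 12–9.
Diaz vs Janssen: 1+4+5+2 = 12 for Diaz, 9 for Janssen — Diaz by 12–9.
Diaz vs Ferraro: Diaz is ranked higher on 1+5+7+2 = 15 ballots, Ferraro on 6. Diaz wins 15–6.
Diaz vs Ivanov: Diaz, 11–10.
Diaz vs Hoang: 1+4+5+2 = 12 for Diaz, 9 for Hoang — Diaz by 12–9.
Janssen vs Ferraro: Ferraro wins 12–9.
Janssen vs Ivanov: Janssen, 14–7.
Janssen vs Hoang: 5+7+2 = 14 for Janssen, 7 for Hoang — Janssen by 14–7.
Ferraro vs Ivanov: Ferraro wins 11–10.
Ferraro–Hoang: Ferraro 12–9.
Ivanov vs Hoang: Ivanov, 12–9.
Novak loses to every other candidate — it is the Condorcet loser.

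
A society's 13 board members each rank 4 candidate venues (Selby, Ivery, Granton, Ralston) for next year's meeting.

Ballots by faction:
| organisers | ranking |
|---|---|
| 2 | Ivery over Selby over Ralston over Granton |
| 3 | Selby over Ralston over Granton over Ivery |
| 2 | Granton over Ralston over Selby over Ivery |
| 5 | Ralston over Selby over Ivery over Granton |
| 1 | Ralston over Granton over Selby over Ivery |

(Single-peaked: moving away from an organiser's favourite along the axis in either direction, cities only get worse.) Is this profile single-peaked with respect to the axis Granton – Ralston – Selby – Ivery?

yes

Axis positions: Granton=1, Ralston=2, Selby=3, Ivery=4.
Faction 1 (peak Ivery at position 4): ranking walks positions 4-3-2-1, expanding outward from the peak — single-peaked.
Faction 2 (peak Selby at position 3): ranking walks positions 3-2-1-4, expanding outward from the peak — single-peaked.
Faction 3 (peak Granton at position 1): ranking walks positions 1-2-3-4, expanding outward from the peak — single-peaked.
Faction 4 (peak Ralston at position 2): ranking walks positions 2-3-4-1, expanding outward from the peak — single-peaked.
Faction 5 (peak Ralston at position 2): ranking walks positions 2-1-3-4, expanding outward from the peak — single-peaked.
Every ranking is single-peaked on this axis.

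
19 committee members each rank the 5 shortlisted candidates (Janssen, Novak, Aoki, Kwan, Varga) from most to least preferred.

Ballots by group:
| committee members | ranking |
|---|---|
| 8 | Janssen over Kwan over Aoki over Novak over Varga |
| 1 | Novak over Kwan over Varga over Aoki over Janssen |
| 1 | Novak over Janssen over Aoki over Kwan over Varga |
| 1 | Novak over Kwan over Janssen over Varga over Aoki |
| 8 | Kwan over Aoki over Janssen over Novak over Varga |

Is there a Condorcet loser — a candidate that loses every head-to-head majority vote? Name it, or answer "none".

Varga

Head-to-head results (19 committee members):
Janssen vs Novak: Janssen wins 16–3.
Janssen vs Aoki: 8+1+1 = 10 for Janssen, 9 for Aoki — Janssen by 10–9.
Janssen vs Kwan: Kwan, 10–9.
Janssen vs Varga: Janssen wins 18–1.
Novak vs Aoki: Aoki wins 16–3.
Novak–Kwan: Kwan 16–3.
Novak vs Varga: Novak is ranked higher on 8+1+1+1+8 = 19 ballots, Varga on 0. Novak wins 19–0.
Aoki vs Kwan: Aoki is ranked higher on 1 ballot, Kwan on 18. Kwan wins 18–1.
Aoki vs Varga: 17 to 2, Aoki.
Kwan vs Varga: Kwan, 19–0.
Varga is beaten in every head-to-head and is the Condorcet loser.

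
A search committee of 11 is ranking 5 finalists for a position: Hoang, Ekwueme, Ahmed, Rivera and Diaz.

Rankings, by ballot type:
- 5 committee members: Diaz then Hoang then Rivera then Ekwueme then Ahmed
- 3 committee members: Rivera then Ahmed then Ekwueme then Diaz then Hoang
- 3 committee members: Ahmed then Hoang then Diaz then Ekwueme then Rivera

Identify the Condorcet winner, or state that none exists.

Head-to-head results (11 committee members):
Hoang vs Ekwueme: Hoang wins 8–3.
Hoang vs Ahmed: Ahmed wins 6–5.
Hoang vs Rivera: Hoang, 8–3.
Hoang vs Diaz: Diaz wins 8–3.
Ekwueme vs Ahmed: Ahmed, 6–5.
Ekwueme vs Rivera: Rivera, 8–3.
Ekwueme–Diaz: Diaz 8–3.
Ahmed–Rivera: Rivera 8–3.
Ahmed vs Diaz: Ahmed, 6–5.
Rivera vs Diaz: Diaz wins 8–3.
No candidate is unbeaten: Hoang loses to Ahmed; Ekwueme loses to Hoang; Ahmed loses to Rivera; Rivera loses to Hoang; Diaz loses to Ahmed. In particular Hoang beats Rivera beats Ahmed beats Hoang is a majority cycle — no Condorcet winner exists.

none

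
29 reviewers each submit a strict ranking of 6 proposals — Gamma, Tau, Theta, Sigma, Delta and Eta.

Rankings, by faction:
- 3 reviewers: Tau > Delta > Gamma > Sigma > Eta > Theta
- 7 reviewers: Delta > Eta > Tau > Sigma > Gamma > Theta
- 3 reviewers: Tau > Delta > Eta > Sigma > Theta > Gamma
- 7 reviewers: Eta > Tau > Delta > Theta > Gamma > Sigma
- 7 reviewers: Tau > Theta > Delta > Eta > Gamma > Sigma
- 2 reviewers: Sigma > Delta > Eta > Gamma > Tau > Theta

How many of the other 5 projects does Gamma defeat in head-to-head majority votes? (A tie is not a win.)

1

Gamma against each rival (29 reviewers):
Gamma vs Tau: Tau wins 27–2.
Gamma–Theta: Theta 17–12.
Gamma vs Sigma: Gamma preferred on 3+7+7 = 17 ballots; Gamma wins 17–12.
Gamma vs Delta: 0 for Gamma, 29 for Delta — Delta by 29–0.
Gamma–Eta: Eta 26–3.
Gamma beats Sigma; loses to Tau, Theta, Delta, Eta — 1 pairwise win.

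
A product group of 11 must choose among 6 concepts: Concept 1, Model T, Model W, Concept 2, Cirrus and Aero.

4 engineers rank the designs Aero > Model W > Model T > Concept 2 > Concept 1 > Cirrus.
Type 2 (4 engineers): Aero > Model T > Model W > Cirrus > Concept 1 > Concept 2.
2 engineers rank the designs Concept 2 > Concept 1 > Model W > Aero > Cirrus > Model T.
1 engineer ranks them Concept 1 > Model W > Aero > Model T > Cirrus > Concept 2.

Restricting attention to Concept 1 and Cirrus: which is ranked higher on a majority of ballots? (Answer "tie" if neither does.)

Ballots ranking Concept 1 above Cirrus: 4 + 2 + 1 = 7.
Ballots ranking Cirrus above Concept 1: 11 − 7 = 4.
Concept 1 wins the head-to-head 7–4.

Concept 1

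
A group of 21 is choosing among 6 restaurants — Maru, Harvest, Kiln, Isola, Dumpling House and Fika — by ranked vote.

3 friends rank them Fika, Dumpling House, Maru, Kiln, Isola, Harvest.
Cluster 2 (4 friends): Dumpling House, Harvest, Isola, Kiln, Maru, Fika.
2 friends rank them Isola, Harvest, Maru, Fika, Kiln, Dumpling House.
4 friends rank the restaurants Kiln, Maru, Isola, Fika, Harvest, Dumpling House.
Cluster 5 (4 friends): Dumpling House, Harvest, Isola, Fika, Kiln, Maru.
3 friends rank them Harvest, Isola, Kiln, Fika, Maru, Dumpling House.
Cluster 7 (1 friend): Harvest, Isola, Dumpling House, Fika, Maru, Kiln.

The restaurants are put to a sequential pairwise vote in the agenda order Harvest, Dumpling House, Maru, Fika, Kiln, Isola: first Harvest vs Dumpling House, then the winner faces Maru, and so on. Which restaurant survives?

Round 1: Harvest vs Dumpling House — 10–11, Dumpling House advances.
Round 2: Dumpling House vs Maru — 12–9, Dumpling House advances.
Round 3: Dumpling House vs Fika — 9–12, Fika advances.
Round 4: Fika vs Kiln — 10–11, Kiln advances.
Round 5: Kiln vs Isola — 7–14, Isola advances.
The agenda winner is Isola.

Isola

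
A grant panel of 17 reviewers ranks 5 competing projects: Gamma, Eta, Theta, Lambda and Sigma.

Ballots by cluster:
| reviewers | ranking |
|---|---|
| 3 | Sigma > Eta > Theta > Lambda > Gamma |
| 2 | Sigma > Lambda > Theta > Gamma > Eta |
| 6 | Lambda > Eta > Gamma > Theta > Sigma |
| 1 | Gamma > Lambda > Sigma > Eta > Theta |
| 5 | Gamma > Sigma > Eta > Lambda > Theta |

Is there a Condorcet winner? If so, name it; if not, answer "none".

Head-to-head results (17 reviewers):
Gamma vs Eta: Gamma preferred on 2+1+5 = 8 ballots; Eta wins 9–8.
Gamma vs Theta: Gamma preferred on 6+1+5 = 12 ballots; Gamma wins 12–5.
Gamma vs Lambda: 1+5 = 6 for Gamma, 11 for Lambda — Lambda by 11–6.
Gamma–Sigma: Gamma 12–5.
Eta vs Theta: Eta is ranked higher on 3+6+1+5 = 15 ballots, Theta on 2. Eta wins 15–2.
Eta vs Lambda: Eta preferred on 3+5 = 8 ballots; Lambda wins 9–8.
Eta vs Sigma: 6 for Eta, 11 for Sigma — Sigma by 11–6.
Theta vs Lambda: 3 to 14, Lambda.
Theta vs Sigma: 6 for Theta, 11 for Sigma — Sigma by 11–6.
Lambda vs Sigma: Sigma wins 10–7.
Every project loses at least once (Gamma loses to Eta; Eta loses to Lambda; Theta loses to Gamma; Lambda loses to Sigma; Sigma loses to Gamma). The majority relation contains the cycle Gamma beats Sigma beats Eta beats Gamma, so there is no Condorcet winner.

none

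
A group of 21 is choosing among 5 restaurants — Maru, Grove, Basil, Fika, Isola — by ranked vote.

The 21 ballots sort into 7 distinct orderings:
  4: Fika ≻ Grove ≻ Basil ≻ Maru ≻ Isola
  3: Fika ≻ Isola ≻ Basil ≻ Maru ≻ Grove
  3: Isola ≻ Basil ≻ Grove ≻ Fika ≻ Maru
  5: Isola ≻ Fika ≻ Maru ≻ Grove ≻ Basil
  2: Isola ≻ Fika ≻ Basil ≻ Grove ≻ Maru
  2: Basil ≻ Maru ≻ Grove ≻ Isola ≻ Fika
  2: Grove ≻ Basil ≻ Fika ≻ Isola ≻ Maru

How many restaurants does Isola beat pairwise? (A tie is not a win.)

4

Isola against each rival (21 friends):
Isola vs Maru: Isola preferred on 3+3+5+2+2 = 15 ballots; Isola wins 15–6.
Isola–Grove: Isola 13–8.
Isola vs Basil: Isola is ranked higher on 3+3+5+2 = 13 ballots, Basil on 8. Isola wins 13–8.
Isola vs Fika: Isola, 12–9.
Isola beats Maru, Grove, Basil, Fika — 4 pairwise wins.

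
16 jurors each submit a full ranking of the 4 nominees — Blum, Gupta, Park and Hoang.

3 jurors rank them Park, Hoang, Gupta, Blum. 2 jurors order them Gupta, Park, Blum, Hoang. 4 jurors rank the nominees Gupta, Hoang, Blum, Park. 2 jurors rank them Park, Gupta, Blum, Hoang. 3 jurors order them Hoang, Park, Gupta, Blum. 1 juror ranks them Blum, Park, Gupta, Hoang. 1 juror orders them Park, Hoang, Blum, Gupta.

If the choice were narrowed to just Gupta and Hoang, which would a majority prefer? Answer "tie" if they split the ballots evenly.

Gupta

Ballots ranking Gupta above Hoang: 2 + 4 + 2 + 1 = 9.
Ballots ranking Hoang above Gupta: 16 − 9 = 7.
Gupta wins the head-to-head 9–7.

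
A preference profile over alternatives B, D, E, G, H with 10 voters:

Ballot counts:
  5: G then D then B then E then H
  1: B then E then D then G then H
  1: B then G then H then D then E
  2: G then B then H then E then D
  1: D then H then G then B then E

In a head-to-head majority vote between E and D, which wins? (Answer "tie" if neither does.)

D

Ballots ranking E above D: 1 + 2 = 3.
Ballots ranking D above E: 10 − 3 = 7.
D wins the head-to-head 7–3.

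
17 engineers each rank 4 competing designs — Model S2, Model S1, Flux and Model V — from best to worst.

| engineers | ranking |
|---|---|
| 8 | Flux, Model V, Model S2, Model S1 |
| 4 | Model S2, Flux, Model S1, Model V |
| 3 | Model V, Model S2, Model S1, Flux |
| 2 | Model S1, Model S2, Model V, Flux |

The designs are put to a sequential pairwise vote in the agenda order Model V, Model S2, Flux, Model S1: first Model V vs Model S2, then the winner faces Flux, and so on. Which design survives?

Round 1: Model V vs Model S2 — 11–6, Model V advances.
Round 2: Model V vs Flux — 5–12, Flux advances.
Round 3: Flux vs Model S1 — 12–5, Flux advances.
Flux survives the agenda.

Flux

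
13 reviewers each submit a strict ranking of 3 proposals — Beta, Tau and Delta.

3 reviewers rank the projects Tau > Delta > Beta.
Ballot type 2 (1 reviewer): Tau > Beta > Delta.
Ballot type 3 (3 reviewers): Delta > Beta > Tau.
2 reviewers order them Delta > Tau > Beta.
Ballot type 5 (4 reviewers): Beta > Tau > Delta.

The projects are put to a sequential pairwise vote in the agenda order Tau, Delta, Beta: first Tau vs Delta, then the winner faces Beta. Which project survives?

Round 1: Tau vs Delta — 8–5, Tau advances.
Round 2: Tau vs Beta — 6–7, Beta advances.
Beta survives the agenda.

Beta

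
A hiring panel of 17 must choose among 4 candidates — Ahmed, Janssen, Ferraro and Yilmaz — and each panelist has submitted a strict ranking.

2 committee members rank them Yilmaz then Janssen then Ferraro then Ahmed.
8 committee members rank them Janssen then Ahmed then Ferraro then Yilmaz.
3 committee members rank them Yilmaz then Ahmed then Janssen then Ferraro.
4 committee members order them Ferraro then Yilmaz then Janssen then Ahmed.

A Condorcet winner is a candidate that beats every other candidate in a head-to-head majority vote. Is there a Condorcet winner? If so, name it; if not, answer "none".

none

Pairwise majorities:
Ahmed vs Janssen: 3 to 14, Janssen.
Ahmed vs Ferraro: 8+3 = 11 for Ahmed, 6 for Ferraro — Ahmed by 11–6.
Ahmed vs Yilmaz: 8 to 9, Yilmaz.
Janssen vs Ferraro: Janssen preferred on 2+8+3 = 13 ballots; Janssen wins 13–4.
Janssen vs Yilmaz: 8 for Janssen, 9 for Yilmaz — Yilmaz by 9–8.
Ferraro vs Yilmaz: 12 to 5, Ferraro.
No candidate is unbeaten: Ahmed loses to Janssen; Janssen loses to Yilmaz; Ferraro loses to Ahmed; Yilmaz loses to Ferraro. In particular Ahmed beats Ferraro beats Yilmaz beats Ahmed is a majority cycle — no Condorcet winner exists.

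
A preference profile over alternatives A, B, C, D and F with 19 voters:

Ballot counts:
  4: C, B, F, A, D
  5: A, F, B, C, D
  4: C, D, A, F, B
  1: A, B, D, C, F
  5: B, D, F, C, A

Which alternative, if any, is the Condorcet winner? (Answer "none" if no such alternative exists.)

Check each pair by majority over 19 ballots:
A vs B: A, 10–9.
A vs C: C wins 13–6.
A vs D: A, 10–9.
A vs F: A wins 10–9.
B vs C: B, 11–8.
B vs D: B wins 15–4.
B vs F: B, 10–9.
C vs D: C, 13–6.
C vs F: F, 10–9.
D–F: D 10–9.
Every alternative loses at least once (A loses to C; B loses to A; C loses to B; D loses to A; F loses to A). The majority relation contains the cycle A beats B beats C beats A, so there is no Condorcet winner.

none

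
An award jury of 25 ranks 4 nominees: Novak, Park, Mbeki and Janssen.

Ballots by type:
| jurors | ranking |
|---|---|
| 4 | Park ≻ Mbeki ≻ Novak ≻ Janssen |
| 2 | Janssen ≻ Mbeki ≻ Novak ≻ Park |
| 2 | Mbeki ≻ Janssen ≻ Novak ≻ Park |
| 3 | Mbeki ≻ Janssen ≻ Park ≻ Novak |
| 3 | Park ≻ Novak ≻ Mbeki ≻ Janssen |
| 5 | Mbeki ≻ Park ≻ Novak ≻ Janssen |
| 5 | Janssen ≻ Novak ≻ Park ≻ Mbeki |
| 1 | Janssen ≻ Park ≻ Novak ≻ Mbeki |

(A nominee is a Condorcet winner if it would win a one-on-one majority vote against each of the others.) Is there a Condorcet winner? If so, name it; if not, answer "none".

Pairwise majorities:
Novak vs Park: 9 to 16, Park.
Novak vs Mbeki: 9 to 16, Mbeki.
Novak vs Janssen: 12 to 13, Janssen.
Park vs Mbeki: 4+3+5+1 = 13 for Park, 12 for Mbeki — Park by 13–12.
Park vs Janssen: Park preferred on 4+3+5 = 12 ballots; Janssen wins 13–12.
Mbeki vs Janssen: 17 to 8, Mbeki.
Every nominee loses at least once (Novak loses to Park; Park loses to Janssen; Mbeki loses to Park; Janssen loses to Mbeki). The majority relation contains the cycle Park beats Mbeki beats Janssen beats Park, so there is no Condorcet winner.

none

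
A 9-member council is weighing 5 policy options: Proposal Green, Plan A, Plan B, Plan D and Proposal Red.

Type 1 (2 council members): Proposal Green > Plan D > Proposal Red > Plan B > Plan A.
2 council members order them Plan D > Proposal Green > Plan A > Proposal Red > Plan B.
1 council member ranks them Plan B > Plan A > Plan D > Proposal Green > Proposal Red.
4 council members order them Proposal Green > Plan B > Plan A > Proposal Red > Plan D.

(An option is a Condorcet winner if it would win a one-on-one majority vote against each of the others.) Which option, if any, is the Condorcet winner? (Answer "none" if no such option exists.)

Proposal Green

Head-to-head results (9 council members):
Proposal Green–Plan A: Proposal Green 8–1.
Proposal Green–Plan B: Proposal Green 8–1.
Proposal Green vs Plan D: Proposal Green preferred on 2+4 = 6 ballots; Proposal Green wins 6–3.
Proposal Green–Proposal Red: Proposal Green 9–0.
Plan A vs Plan B: Plan B wins 7–2.
Plan A vs Plan D: Plan A is ranked higher on 1+4 = 5 ballots, Plan D on 4. Plan A wins 5–4.
Plan A–Proposal Red: Plan A 7–2.
Plan B vs Plan D: Plan B, 5–4.
Plan B vs Proposal Red: Plan B is ranked higher on 1+4 = 5 ballots, Proposal Red on 4. Plan B wins 5–4.
Plan D vs Proposal Red: Plan D, 5–4.
Proposal Green beats each of Plan A, Plan B, Plan D, Proposal Red — Proposal Green is the Condorcet winner.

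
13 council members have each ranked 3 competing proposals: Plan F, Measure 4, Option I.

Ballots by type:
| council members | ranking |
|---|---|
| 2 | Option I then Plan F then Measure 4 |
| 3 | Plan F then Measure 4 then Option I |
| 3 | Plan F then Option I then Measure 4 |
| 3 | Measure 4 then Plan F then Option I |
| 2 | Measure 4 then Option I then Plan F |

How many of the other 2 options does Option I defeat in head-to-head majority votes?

Option I against each rival (13 council members):
Option I vs Plan F: Option I preferred on 2+2 = 4 ballots; Plan F wins 9–4.
Option I vs Measure 4: Measure 4, 8–5.
Option I beats no one; loses to Plan F, Measure 4 — 0 pairwise wins.

0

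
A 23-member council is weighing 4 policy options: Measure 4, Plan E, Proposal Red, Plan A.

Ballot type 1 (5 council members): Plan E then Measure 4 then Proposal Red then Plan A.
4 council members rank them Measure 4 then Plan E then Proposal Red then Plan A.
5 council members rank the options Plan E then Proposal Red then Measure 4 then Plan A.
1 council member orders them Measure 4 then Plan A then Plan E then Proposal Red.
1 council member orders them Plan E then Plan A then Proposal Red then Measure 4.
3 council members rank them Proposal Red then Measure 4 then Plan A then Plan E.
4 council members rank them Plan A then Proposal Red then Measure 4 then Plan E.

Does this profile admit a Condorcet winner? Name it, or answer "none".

Check each pair by majority over 23 ballots:
Measure 4 vs Plan E: Measure 4, 12–11.
Measure 4 vs Proposal Red: Proposal Red, 13–10.
Measure 4–Plan A: Measure 4 18–5.
Plan E vs Proposal Red: Plan E wins 16–7.
Plan E–Plan A: Plan E 15–8.
Proposal Red vs Plan A: Proposal Red, 17–6.
Each option drops at least one matchup (Measure 4 loses to Proposal Red; Plan E loses to Measure 4; Proposal Red loses to Plan E; Plan A loses to Measure 4); the cycle Measure 4 beats Plan E beats Proposal Red beats Measure 4 rules out a Condorcet winner.

none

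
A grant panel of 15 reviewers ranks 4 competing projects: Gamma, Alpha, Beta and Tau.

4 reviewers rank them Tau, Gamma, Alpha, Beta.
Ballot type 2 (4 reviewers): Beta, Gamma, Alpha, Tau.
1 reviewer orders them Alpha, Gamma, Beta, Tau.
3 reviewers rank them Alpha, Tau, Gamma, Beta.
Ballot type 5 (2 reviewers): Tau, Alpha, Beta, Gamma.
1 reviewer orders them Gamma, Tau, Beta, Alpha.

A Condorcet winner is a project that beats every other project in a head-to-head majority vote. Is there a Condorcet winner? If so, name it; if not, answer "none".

none

Check each pair by majority over 15 ballots:
Gamma vs Alpha: Gamma wins 9–6.
Gamma–Beta: Gamma 9–6.
Gamma vs Tau: Tau, 9–6.
Alpha vs Beta: Alpha, 10–5.
Alpha vs Tau: Alpha wins 8–7.
Beta–Tau: Tau 10–5.
No project is unbeaten: Gamma loses to Tau; Alpha loses to Gamma; Beta loses to Gamma; Tau loses to Alpha. In particular Gamma > Alpha > Tau > Gamma is a majority cycle — no Condorcet winner exists.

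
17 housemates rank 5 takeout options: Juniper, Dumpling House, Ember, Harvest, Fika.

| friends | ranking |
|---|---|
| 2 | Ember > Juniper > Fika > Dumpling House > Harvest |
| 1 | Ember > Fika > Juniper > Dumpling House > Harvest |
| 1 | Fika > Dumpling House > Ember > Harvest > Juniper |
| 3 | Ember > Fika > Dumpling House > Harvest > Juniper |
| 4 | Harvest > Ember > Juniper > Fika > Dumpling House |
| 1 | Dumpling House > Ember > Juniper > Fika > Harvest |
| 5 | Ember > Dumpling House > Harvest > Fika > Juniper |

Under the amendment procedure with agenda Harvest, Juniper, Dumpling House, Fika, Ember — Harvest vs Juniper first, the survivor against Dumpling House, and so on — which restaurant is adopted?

Round 1: Harvest vs Juniper — 13–4, Harvest advances.
Round 2: Harvest vs Dumpling House — 4–13, Dumpling House advances.
Round 3: Dumpling House vs Fika — 6–11, Fika advances.
Round 4: Fika vs Ember — 1–16, Ember advances.
The agenda winner is Ember.

Ember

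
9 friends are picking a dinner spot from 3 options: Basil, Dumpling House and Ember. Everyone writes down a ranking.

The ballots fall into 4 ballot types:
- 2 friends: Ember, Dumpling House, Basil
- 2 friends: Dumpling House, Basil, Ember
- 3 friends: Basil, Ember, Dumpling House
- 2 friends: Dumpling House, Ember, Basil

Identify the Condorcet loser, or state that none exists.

Head-to-head results (9 friends):
Basil vs Dumpling House: Basil is ranked higher on 3 ballots, Dumpling House on 6. Dumpling House wins 6–3.
Basil vs Ember: Basil wins 5–4.
Dumpling House–Ember: Ember 5–4.
Every restaurant wins at least one matchup (Basil beats Ember; Dumpling House beats Basil; Ember beats Dumpling House), so there is no Condorcet loser.

none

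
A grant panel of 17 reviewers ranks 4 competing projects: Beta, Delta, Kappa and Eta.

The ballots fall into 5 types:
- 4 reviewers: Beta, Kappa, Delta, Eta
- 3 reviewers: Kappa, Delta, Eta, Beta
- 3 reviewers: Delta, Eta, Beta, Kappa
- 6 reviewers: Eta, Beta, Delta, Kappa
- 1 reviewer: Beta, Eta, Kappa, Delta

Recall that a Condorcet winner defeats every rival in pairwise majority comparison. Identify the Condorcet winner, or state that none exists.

none

Pairwise majorities:
Beta vs Delta: Beta, 11–6.
Beta vs Kappa: Beta preferred on 4+3+6+1 = 14 ballots; Beta wins 14–3.
Beta–Eta: Eta 12–5.
Delta–Kappa: Delta 9–8.
Delta–Eta: Delta 10–7.
Kappa vs Eta: 7 to 10, Eta.
Each project drops at least one matchup (Beta loses to Eta; Delta loses to Beta; Kappa loses to Beta; Eta loses to Delta); the cycle Beta beats Delta beats Eta beats Beta rules out a Condorcet winner.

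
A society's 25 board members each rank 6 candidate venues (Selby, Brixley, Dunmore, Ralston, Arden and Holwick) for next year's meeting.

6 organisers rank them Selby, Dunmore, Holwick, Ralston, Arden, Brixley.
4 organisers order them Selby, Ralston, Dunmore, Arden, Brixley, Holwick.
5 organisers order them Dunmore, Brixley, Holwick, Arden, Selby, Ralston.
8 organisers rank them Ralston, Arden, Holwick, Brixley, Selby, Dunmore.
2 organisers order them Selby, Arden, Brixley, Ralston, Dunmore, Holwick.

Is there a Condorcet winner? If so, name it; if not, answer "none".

none

Pairwise majorities:
Selby vs Brixley: Brixley wins 13–12.
Selby vs Dunmore: Selby, 20–5.
Selby vs Ralston: Selby, 17–8.
Selby vs Arden: Arden, 13–12.
Selby vs Holwick: Holwick wins 13–12.
Brixley–Dunmore: Dunmore 15–10.
Brixley–Ralston: Ralston 18–7.
Brixley vs Arden: Arden wins 20–5.
Brixley vs Holwick: Holwick, 14–11.
Dunmore vs Ralston: Ralston wins 14–11.
Dunmore vs Arden: Dunmore, 15–10.
Dunmore vs Holwick: Dunmore wins 17–8.
Ralston vs Arden: Ralston wins 18–7.
Ralston vs Holwick: Ralston, 14–11.
Arden vs Holwick: Arden, 14–11.
Each city drops at least one matchup (Selby loses to Brixley; Brixley loses to Dunmore; Dunmore loses to Selby; Ralston loses to Selby; Arden loses to Dunmore; Holwick loses to Dunmore); the cycle Selby → Dunmore → Brixley → Selby rules out a Condorcet winner.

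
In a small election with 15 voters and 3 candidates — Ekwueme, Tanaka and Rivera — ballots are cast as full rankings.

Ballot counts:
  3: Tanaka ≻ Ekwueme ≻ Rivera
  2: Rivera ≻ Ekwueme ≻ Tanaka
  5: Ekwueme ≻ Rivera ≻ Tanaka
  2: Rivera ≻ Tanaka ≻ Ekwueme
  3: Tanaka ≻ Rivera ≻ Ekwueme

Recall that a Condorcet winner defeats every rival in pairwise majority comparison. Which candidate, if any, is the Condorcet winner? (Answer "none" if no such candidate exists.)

Check each pair by majority over 15 ballots:
Ekwueme–Tanaka: Tanaka 8–7.
Ekwueme vs Rivera: 3+5 = 8 for Ekwueme, 7 for Rivera — Ekwueme by 8–7.
Tanaka vs Rivera: 3+3 = 6 for Tanaka, 9 for Rivera — Rivera by 9–6.
Each candidate drops at least one matchup (Ekwueme loses to Tanaka; Tanaka loses to Rivera; Rivera loses to Ekwueme); the cycle Ekwueme > Rivera > Tanaka > Ekwueme rules out a Condorcet winner.

none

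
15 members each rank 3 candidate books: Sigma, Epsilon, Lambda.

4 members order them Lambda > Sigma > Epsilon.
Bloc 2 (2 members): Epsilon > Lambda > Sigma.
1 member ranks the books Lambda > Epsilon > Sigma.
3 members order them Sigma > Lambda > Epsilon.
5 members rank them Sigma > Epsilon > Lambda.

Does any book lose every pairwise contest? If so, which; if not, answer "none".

Epsilon

Head-to-head results (15 members):
Sigma–Epsilon: Sigma 12–3.
Sigma vs Lambda: Sigma wins 8–7.
Epsilon vs Lambda: Lambda wins 8–7.
Epsilon loses to every other book — it is the Condorcet loser.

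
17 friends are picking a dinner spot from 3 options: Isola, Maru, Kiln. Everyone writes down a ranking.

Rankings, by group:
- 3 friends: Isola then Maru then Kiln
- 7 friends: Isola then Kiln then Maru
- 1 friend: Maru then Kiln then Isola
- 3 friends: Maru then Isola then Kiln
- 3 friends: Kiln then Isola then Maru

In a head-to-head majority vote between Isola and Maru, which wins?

Ballots ranking Isola above Maru: 3 + 7 + 3 = 13.
Ballots ranking Maru above Isola: 17 − 13 = 4.
Isola wins the head-to-head 13–4.

Isola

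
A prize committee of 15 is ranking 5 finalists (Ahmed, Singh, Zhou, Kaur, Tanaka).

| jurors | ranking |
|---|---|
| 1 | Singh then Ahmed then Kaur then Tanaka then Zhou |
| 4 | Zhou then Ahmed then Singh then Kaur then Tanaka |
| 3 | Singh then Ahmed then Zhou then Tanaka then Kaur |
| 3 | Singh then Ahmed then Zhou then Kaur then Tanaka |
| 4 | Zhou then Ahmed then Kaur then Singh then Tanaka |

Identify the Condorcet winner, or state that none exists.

Head-to-head results (15 jurors):
Ahmed vs Singh: 8 to 7, Ahmed.
Ahmed vs Zhou: 7 to 8, Zhou.
Ahmed vs Kaur: Ahmed is ranked higher on 1+4+3+3+4 = 15 ballots, Kaur on 0. Ahmed wins 15–0.
Ahmed vs Tanaka: 1+4+3+3+4 = 15 for Ahmed, 0 for Tanaka — Ahmed by 15–0.
Singh vs Zhou: Singh is ranked higher on 1+3+3 = 7 ballots, Zhou on 8. Zhou wins 8–7.
Singh vs Kaur: 11 to 4, Singh.
Singh vs Tanaka: Singh is ranked higher on 1+4+3+3+4 = 15 ballots, Tanaka on 0. Singh wins 15–0.
Zhou vs Kaur: 4+3+3+4 = 14 for Zhou, 1 for Kaur — Zhou by 14–1.
Zhou vs Tanaka: 14 to 1, Zhou.
Kaur vs Tanaka: 1+4+3+4 = 12 for Kaur, 3 for Tanaka — Kaur by 12–3.
Zhou defeats every rival head-to-head and is the Condorcet winner.

Zhou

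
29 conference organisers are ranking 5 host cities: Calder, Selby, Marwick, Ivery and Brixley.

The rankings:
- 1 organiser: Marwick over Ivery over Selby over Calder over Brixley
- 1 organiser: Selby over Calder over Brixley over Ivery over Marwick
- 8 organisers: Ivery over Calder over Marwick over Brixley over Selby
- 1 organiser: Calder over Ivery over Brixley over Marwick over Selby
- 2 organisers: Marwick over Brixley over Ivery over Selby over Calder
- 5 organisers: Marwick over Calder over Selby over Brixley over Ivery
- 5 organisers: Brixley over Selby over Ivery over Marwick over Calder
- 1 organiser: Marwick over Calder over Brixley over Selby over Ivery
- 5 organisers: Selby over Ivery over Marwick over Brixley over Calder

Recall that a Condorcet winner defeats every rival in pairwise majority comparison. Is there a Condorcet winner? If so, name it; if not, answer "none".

none

Pairwise majorities:
Calder vs Selby: Calder preferred on 8+1+5+1 = 15 ballots; Calder wins 15–14.
Calder vs Marwick: Calder is ranked higher on 1+8+1 = 10 ballots, Marwick on 19. Marwick wins 19–10.
Calder vs Ivery: Calder preferred on 1+1+5+1 = 8 ballots; Ivery wins 21–8.
Calder vs Brixley: Calder is ranked higher on 1+1+8+1+5+1 = 17 ballots, Brixley on 12. Calder wins 17–12.
Selby vs Marwick: Selby preferred on 1+5+5 = 11 ballots; Marwick wins 18–11.
Selby vs Ivery: 1+5+5+1+5 = 17 for Selby, 12 for Ivery — Selby by 17–12.
Selby vs Brixley: Selby preferred on 1+1+5+5 = 12 ballots; Brixley wins 17–12.
Marwick vs Ivery: Marwick is ranked higher on 1+2+5+1 = 9 ballots, Ivery on 20. Ivery wins 20–9.
Marwick vs Brixley: Marwick preferred on 1+8+2+5+1+5 = 22 ballots; Marwick wins 22–7.
Ivery vs Brixley: 1+8+1+5 = 15 for Ivery, 14 for Brixley — Ivery by 15–14.
Each city drops at least one matchup (Calder loses to Marwick; Selby loses to Calder; Marwick loses to Ivery; Ivery loses to Selby; Brixley loses to Calder); the cycle Calder > Selby > Ivery > Calder rules out a Condorcet winner.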